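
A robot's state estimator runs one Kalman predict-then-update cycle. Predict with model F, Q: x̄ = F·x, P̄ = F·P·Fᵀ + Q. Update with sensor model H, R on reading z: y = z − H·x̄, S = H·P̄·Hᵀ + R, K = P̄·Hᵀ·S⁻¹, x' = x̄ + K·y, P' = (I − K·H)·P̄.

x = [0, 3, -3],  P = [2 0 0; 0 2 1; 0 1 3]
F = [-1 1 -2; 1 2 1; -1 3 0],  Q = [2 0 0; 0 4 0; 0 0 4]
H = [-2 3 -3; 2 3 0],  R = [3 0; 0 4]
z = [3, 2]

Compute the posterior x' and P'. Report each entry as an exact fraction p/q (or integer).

x̄ = F·x = [9, 3, 9]
P̄ = F·P·Fᵀ + Q = [14 -7 2; -7 21 13; 2 13 24]
y = z − H·x̄ = [39, -25]
S = H·P̄·Hᵀ + R = [338 4; 4 165]
K = P̄·Hᵀ·S⁻¹ = [-9103/55754 1293/27877; 3037/27877 8205/27877; -6277/55754 7341/27877]
x' = x̄ + K·y = [82119/55754, -3051/27877, -110067/55754]
P' = (I − K·H)·P̄ = [261789/55754 -85539/27877 -336501/55754; -85539/27877 67966/27877 121955/27877; -336501/55754 121955/27877 474521/55754]

x' = [82119/55754, -3051/27877, -110067/55754]
P' = [261789/55754 -85539/27877 -336501/55754; -85539/27877 67966/27877 121955/27877; -336501/55754 121955/27877 474521/55754]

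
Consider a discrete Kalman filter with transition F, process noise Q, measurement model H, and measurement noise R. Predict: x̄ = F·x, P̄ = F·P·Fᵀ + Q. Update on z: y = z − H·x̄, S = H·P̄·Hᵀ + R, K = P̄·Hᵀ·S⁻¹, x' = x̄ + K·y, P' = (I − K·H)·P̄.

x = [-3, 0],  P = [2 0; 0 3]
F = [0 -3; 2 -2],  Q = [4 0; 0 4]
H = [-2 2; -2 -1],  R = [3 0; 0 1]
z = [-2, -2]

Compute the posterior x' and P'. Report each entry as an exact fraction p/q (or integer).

x' = [16780/15859, -2874/15859]
P' = [3033/15859 -786/15859; -786/15859 6792/15859]

x̄ = F·x = [0, -6]
P̄ = F·P·Fᵀ + Q = [31 18; 18 24]
y = z − H·x̄ = [10, -8]
S = H·P̄·Hᵀ + R = [79 40; 40 221]
K = P̄·Hᵀ·S⁻¹ = [-2546/15859 -5280/15859; 5052/15859 -5220/15859]
x' = x̄ + K·y = [16780/15859, -2874/15859]
P' = (I − K·H)·P̄ = [3033/15859 -786/15859; -786/15859 6792/15859]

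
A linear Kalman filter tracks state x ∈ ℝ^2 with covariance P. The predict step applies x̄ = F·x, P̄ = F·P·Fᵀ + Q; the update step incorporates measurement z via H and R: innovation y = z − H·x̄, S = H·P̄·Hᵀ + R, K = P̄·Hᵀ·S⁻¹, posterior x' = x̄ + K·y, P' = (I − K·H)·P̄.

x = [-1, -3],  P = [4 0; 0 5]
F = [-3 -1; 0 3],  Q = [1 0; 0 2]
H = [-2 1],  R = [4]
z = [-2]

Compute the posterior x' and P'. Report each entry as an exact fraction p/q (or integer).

x' = [-23/31, -1048/279]
P' = [213/31 382/31; 382/31 7184/279]

x̄ = F·x = [6, -9]
P̄ = F·P·Fᵀ + Q = [42 -15; -15 47]
y = z − H·x̄ = [19]
S = H·P̄·Hᵀ + R = [279]
K = P̄·Hᵀ·S⁻¹ = [-11/31; 77/279]
x' = x̄ + K·y = [-23/31, -1048/279]
P' = (I − K·H)·P̄ = [213/31 382/31; 382/31 7184/279]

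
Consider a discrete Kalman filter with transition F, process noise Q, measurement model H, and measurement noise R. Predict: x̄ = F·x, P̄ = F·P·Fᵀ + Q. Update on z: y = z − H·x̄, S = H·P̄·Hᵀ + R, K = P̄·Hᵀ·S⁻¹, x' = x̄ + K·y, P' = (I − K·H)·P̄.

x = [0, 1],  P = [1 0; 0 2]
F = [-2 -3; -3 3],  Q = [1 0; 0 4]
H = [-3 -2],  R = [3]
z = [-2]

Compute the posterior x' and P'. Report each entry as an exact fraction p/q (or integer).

x' = [-69/38, 70/19]
P' = [469/38 -345/19; -345/19 2607/95]

x̄ = F·x = [-3, 3]
P̄ = F·P·Fᵀ + Q = [23 -12; -12 31]
y = z − H·x̄ = [-5]
S = H·P̄·Hᵀ + R = [190]
K = P̄·Hᵀ·S⁻¹ = [-9/38; -13/95]
x' = x̄ + K·y = [-69/38, 70/19]
P' = (I − K·H)·P̄ = [469/38 -345/19; -345/19 2607/95]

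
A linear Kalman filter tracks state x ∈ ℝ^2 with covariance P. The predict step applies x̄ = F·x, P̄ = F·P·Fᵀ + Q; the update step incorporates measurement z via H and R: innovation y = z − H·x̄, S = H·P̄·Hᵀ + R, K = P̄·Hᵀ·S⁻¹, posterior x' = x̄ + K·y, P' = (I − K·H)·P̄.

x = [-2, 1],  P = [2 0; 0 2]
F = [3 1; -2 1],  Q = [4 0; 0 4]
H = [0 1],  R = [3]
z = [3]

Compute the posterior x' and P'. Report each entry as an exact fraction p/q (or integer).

x' = [-65/17, 57/17]
P' = [308/17 -30/17; -30/17 42/17]

x̄ = F·x = [-5, 5]
P̄ = F·P·Fᵀ + Q = [24 -10; -10 14]
y = z − H·x̄ = [-2]
S = H·P̄·Hᵀ + R = [17]
K = P̄·Hᵀ·S⁻¹ = [-10/17; 14/17]
x' = x̄ + K·y = [-65/17, 57/17]
P' = (I − K·H)·P̄ = [308/17 -30/17; -30/17 42/17]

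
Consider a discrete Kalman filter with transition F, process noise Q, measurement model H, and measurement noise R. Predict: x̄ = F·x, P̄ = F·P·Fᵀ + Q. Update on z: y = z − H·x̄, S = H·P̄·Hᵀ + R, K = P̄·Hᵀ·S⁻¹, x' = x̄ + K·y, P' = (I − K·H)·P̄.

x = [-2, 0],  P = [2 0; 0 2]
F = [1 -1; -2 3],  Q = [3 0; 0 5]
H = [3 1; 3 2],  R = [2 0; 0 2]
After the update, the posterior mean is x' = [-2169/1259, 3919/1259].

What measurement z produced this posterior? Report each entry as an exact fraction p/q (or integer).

z = [-2, 1]

x̄ = F·x = [-2, 4]
P̄ = F·P·Fᵀ + Q = [7 -10; -10 31]
S = H·P̄·Hᵀ + R = [36 35; 35 69]
K = P̄·Hᵀ·S⁻¹ = [724/1259 -349/1259; -1051/1259 1117/1259]
x' − x̄ = [349/1259, -1117/1259] = K·y
y = (KᵀK)⁻¹·Kᵀ·(x' − x̄) = [0, -1]
z = y + H·x̄ = [0, -1] + [-2, 2] = [-2, 1]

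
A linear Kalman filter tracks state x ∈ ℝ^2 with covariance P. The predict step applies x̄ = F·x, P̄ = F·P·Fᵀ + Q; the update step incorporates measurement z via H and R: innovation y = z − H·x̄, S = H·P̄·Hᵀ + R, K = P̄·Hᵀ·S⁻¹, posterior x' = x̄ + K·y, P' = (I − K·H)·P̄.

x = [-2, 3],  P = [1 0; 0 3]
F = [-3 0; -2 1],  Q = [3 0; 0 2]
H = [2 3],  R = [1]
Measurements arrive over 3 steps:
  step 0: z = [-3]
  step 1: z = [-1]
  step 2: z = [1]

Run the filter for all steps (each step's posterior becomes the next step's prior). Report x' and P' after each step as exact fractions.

step 0: x' = [-150/101, 5/101], P' = [330/101 -213/101; -213/101 297/202]
step 1: x' = [53454/134647, -79241/134647], P' = [255513/134647 -160740/134647; -160740/134647 115697/134647]
step 2: x' = [11209584/26791241, 1288388/26791241], P' = [50843724/26791241 -31986981/26791241; -31986981/26791241 46042843/53582482]

step 0: x̄ = F·x = [6, 7]
step 0: P̄ = F·P·Fᵀ + Q = [12 6; 6 9]
step 0: y = z − H·x̄ = [-36]
step 0: S = H·P̄·Hᵀ + R = [202]
step 0: K = P̄·Hᵀ·S⁻¹ = [21/101; 39/202]
step 0: x' = x̄ + K·y = [-150/101, 5/101]
step 0: P' = (I − K·H)·P̄ = [330/101 -213/101; -213/101 297/202]
step 1: x̄ = F·x = [450/101, 305/101]
step 1: P̄ = F·P·Fᵀ + Q = [3273/101 2619/101; 2619/101 5045/202]
step 1: y = z − H·x̄ = [-1916/101]
step 1: S = H·P̄·Hᵀ + R = [134647/202]
step 1: K = P̄·Hᵀ·S⁻¹ = [28806/134647; 25611/134647]
step 1: x' = x̄ + K·y = [53454/134647, -79241/134647]
step 1: P' = (I − K·H)·P̄ = [255513/134647 -160740/134647; -160740/134647 115697/134647]
step 2: x̄ = F·x = [-160362/134647, -186149/134647]
step 2: P̄ = F·P·Fᵀ + Q = [2703558/134647 2015298/134647; 2015298/134647 2050003/134647]
step 2: y = z − H·x̄ = [1013818/134647]
step 2: S = H·P̄·Hᵀ + R = [53582482/134647]
step 2: K = P̄·Hᵀ·S⁻¹ = [5726505/26791241; 10180605/53582482]
step 2: x' = x̄ + K·y = [11209584/26791241, 1288388/26791241]
step 2: P' = (I − K·H)·P̄ = [50843724/26791241 -31986981/26791241; -31986981/26791241 46042843/53582482]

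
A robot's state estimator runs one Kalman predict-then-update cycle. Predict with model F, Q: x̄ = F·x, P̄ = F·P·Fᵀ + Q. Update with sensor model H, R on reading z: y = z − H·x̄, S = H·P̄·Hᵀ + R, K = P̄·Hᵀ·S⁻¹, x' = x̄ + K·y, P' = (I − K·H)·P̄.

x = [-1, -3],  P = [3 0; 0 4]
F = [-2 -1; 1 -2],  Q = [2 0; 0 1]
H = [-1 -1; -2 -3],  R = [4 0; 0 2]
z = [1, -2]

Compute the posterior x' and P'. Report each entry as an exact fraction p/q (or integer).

x̄ = F·x = [5, 5]
P̄ = F·P·Fᵀ + Q = [18 2; 2 20]
y = z − H·x̄ = [11, 23]
S = H·P̄·Hᵀ + R = [46 106; 106 278]
K = P̄·Hᵀ·S⁻¹ = [-277/388 47/388; 167/388 -153/388]
x' = x̄ + K·y = [-13/194, 129/194]
P' = (I − K·H)·P̄ = [1709/194 -1155/194; -1155/194 821/194]

x' = [-13/194, 129/194]
P' = [1709/194 -1155/194; -1155/194 821/194]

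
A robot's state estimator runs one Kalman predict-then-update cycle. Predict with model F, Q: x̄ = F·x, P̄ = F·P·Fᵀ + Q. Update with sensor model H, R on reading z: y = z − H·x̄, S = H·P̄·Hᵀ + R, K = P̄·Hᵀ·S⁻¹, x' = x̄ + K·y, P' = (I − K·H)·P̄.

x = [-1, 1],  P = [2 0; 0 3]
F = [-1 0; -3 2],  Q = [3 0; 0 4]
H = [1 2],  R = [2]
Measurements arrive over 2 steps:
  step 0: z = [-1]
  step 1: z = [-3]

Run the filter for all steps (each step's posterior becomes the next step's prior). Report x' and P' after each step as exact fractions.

step 0: x̄ = F·x = [1, 5]
step 0: P̄ = F·P·Fᵀ + Q = [5 6; 6 34]
step 0: y = z − H·x̄ = [-12]
step 0: S = H·P̄·Hᵀ + R = [167]
step 0: K = P̄·Hᵀ·S⁻¹ = [17/167; 74/167]
step 0: x' = x̄ + K·y = [-37/167, -53/167]
step 0: P' = (I − K·H)·P̄ = [546/167 -256/167; -256/167 202/167]
step 1: x̄ = F·x = [37/167, 5/167]
step 1: P̄ = F·P·Fᵀ + Q = [1047/167 2150/167; 2150/167 9462/167]
step 1: y = z − H·x̄ = [-548/167]
step 1: S = H·P̄·Hᵀ + R = [47829/167]
step 1: K = P̄·Hᵀ·S⁻¹ = [5347/47829; 21074/47829]
step 1: x' = x̄ + K·y = [-6949/47829, -67721/47829]
step 1: P' = (I − K·H)·P̄ = [128662/47829 -58984/47829; -58984/47829 50566/47829]

step 0: x' = [-37/167, -53/167], P' = [546/167 -256/167; -256/167 202/167]
step 1: x' = [-6949/47829, -67721/47829], P' = [128662/47829 -58984/47829; -58984/47829 50566/47829]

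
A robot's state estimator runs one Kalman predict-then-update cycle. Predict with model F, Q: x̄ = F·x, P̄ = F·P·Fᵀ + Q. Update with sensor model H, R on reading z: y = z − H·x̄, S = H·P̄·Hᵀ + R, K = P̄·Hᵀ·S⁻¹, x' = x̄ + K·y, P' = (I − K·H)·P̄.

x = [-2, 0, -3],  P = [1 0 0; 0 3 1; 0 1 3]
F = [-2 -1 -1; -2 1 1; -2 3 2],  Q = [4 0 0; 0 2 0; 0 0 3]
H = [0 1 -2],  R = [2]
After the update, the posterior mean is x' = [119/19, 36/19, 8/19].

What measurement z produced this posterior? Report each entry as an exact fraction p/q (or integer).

z = [1]

x̄ = F·x = [7, 1, -2]
P̄ = F·P·Fᵀ + Q = [16 -4 -16; -4 14 24; -16 24 58]
S = H·P̄·Hᵀ + R = [152]
K = P̄·Hᵀ·S⁻¹ = [7/38; -17/76; -23/38]
x' − x̄ = [-14/19, 17/19, 46/19] = K·y
y = (KᵀK)⁻¹·Kᵀ·(x' − x̄) = [-4]
z = y + H·x̄ = [-4] + [5] = [1]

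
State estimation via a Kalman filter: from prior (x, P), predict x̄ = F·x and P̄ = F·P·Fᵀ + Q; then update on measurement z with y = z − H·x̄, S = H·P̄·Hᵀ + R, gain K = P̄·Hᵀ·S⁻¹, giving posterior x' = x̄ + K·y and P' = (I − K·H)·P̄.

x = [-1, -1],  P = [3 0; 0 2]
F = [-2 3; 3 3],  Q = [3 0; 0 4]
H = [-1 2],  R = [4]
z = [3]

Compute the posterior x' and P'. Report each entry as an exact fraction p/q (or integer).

x̄ = F·x = [-1, -6]
P̄ = F·P·Fᵀ + Q = [33 0; 0 49]
y = z − H·x̄ = [14]
S = H·P̄·Hᵀ + R = [233]
K = P̄·Hᵀ·S⁻¹ = [-33/233; 98/233]
x' = x̄ + K·y = [-695/233, -26/233]
P' = (I − K·H)·P̄ = [6600/233 3234/233; 3234/233 1813/233]

x' = [-695/233, -26/233]
P' = [6600/233 3234/233; 3234/233 1813/233]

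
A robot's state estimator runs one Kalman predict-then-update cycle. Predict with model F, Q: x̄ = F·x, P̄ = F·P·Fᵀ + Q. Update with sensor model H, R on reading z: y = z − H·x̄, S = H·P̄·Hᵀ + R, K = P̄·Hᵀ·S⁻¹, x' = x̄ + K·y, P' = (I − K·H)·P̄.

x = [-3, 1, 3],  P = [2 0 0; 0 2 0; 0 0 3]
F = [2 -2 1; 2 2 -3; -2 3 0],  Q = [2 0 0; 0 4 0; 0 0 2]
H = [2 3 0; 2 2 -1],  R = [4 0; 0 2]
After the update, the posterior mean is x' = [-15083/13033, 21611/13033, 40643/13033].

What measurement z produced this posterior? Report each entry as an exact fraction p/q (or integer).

x̄ = F·x = [-5, -13, 9]
P̄ = F·P·Fᵀ + Q = [21 -9 -20; -9 47 4; -20 4 28]
S = H·P̄·Hᵀ + R = [403 304; 304 294]
K = P̄·Hᵀ·S⁻¹ = [-4483/13033 6586/13033; 7137/13033 -4188/13033; 5004/13033 -7834/13033]
x' − x̄ = [50082/13033, 191040/13033, -76654/13033] = K·y
y = (KᵀK)⁻¹·Kᵀ·(x' − x̄) = [52, 43]
z = y + H·x̄ = [52, 43] + [-49, -45] = [3, -2]

z = [3, -2]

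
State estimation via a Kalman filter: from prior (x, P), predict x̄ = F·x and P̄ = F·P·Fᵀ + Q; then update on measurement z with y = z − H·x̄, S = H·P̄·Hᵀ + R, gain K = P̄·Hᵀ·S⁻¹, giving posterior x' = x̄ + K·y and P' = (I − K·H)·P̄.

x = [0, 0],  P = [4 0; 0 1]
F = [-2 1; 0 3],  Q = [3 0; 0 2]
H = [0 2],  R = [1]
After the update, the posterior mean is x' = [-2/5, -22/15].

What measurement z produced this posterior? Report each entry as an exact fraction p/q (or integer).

x̄ = F·x = [0, 0]
P̄ = F·P·Fᵀ + Q = [20 3; 3 11]
S = H·P̄·Hᵀ + R = [45]
K = P̄·Hᵀ·S⁻¹ = [2/15; 22/45]
x' − x̄ = [-2/5, -22/15] = K·y
y = (KᵀK)⁻¹·Kᵀ·(x' − x̄) = [-3]
z = y + H·x̄ = [-3] + [0] = [-3]

z = [-3]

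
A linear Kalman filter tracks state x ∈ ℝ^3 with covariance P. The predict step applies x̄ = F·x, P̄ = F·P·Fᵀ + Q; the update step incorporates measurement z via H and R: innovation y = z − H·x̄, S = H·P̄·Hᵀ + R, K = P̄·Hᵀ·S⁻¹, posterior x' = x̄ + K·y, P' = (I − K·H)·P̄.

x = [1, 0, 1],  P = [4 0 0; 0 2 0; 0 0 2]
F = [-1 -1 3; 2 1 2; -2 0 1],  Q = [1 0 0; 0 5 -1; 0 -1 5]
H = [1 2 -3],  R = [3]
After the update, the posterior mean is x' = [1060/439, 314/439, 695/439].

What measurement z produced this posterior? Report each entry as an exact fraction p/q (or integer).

z = [-1]

x̄ = F·x = [2, 4, -1]
P̄ = F·P·Fᵀ + Q = [25 2 14; 2 31 -13; 14 -13 23]
S = H·P̄·Hᵀ + R = [439]
K = P̄·Hᵀ·S⁻¹ = [-13/439; 103/439; -81/439]
x' − x̄ = [182/439, -1442/439, 1134/439] = K·y
y = (KᵀK)⁻¹·Kᵀ·(x' − x̄) = [-14]
z = y + H·x̄ = [-14] + [13] = [-1]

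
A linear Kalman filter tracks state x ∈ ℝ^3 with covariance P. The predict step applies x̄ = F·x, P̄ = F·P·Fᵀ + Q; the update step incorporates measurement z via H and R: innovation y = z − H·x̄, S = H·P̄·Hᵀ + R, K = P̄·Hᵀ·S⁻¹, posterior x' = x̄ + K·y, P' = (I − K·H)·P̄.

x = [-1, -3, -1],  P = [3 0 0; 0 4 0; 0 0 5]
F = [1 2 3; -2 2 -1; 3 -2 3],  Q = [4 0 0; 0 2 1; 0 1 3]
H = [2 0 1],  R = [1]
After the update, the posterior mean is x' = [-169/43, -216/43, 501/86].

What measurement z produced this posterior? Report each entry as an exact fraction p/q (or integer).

z = [-2]

x̄ = F·x = [-10, -3, 0]
P̄ = F·P·Fᵀ + Q = [68 -5 38; -5 35 -48; 38 -48 91]
S = H·P̄·Hᵀ + R = [516]
K = P̄·Hᵀ·S⁻¹ = [29/86; -29/258; 167/516]
x' − x̄ = [261/43, -87/43, 501/86] = K·y
y = (KᵀK)⁻¹·Kᵀ·(x' − x̄) = [18]
z = y + H·x̄ = [18] + [-20] = [-2]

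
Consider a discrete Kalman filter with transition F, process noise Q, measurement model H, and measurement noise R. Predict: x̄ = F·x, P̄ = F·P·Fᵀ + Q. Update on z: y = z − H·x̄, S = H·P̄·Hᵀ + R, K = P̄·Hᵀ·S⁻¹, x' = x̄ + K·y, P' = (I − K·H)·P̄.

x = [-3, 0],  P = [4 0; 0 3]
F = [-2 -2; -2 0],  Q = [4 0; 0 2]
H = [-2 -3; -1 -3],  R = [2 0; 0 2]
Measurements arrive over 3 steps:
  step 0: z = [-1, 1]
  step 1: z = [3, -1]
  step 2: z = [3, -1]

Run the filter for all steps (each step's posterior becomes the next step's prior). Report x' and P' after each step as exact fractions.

step 0: x̄ = F·x = [6, 6]
step 0: P̄ = F·P·Fᵀ + Q = [32 16; 16 18]
step 0: y = z − H·x̄ = [29, 25]
step 0: S = H·P̄·Hᵀ + R = [484 370; 370 292]
step 0: K = P̄·Hᵀ·S⁻¹ = [-776/1107 680/1107; 197/1107 -515/1107]
step 0: x' = x̄ + K·y = [1138/1107, -520/1107]
step 0: P' = (I − K·H)·P̄ = [2912/1107 -1424/1107; -1424/1107 818/1107]
step 1: x̄ = F·x = [-412/369, -2276/1107]
step 1: P̄ = F·P·Fᵀ + Q = [884/123 1984/369; 1984/369 13862/1107]
step 1: y = z − H·x̄ = [-1993/369, -1019/123]
step 1: S = H·P̄·Hᵀ + R = [25580/123 7194/41; 7194/41 6320/41]
step 1: K = P̄·Hᵀ·S⁻¹ = [-18782/39053 15472/39053; 7991/117159 -41735/117159]
step 1: x' = x̄ + K·y = [-211018/117159, 20572/39053]
step 1: P' = (I − K·H)·P̄ = [68508/39053 -99452/117159; -99452/117159 60974/117159]
step 2: x̄ = F·x = [298604/117159, 422036/117159]
step 2: P̄ = F·P·Fᵀ + Q = [739012/117159 424288/117159; 424288/117159 352138/39053]
step 2: y = z − H·x̄ = [316399/16737, 1447553/117159]
step 2: S = H·P̄·Hᵀ + R = [363052/2391 2114906/16737; 2114906/16737 13026784/117159]
step 2: K = P̄·Hᵀ·S⁻¹ = [-12911350/26826913 10529968/26826913; 1836393/26826913 -9487369/26826913]
step 2: x' = x̄ + K·y = [-45601766/26826913, 14131940/26826913]
step 2: P' = (I − K·H)·P̄ = [46882636/26826913 -22647524/26826913; -22647524/26826913 41622262/80480739]

step 0: x' = [1138/1107, -520/1107], P' = [2912/1107 -1424/1107; -1424/1107 818/1107]
step 1: x' = [-211018/117159, 20572/39053], P' = [68508/39053 -99452/117159; -99452/117159 60974/117159]
step 2: x' = [-45601766/26826913, 14131940/26826913], P' = [46882636/26826913 -22647524/26826913; -22647524/26826913 41622262/80480739]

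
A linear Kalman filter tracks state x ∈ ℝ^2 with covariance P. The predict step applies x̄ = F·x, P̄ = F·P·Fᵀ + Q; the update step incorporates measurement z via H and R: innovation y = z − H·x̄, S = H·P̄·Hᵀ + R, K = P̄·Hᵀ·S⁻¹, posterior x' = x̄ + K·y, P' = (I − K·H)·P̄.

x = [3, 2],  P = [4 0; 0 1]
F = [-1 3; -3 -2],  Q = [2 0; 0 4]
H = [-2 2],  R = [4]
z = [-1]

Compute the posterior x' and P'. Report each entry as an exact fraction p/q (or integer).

x' = [3/32, -35/48]
P' = [213/16 105/8; 105/8 167/12]

x̄ = F·x = [3, -13]
P̄ = F·P·Fᵀ + Q = [15 6; 6 44]
y = z − H·x̄ = [31]
S = H·P̄·Hᵀ + R = [192]
K = P̄·Hᵀ·S⁻¹ = [-3/32; 19/48]
x' = x̄ + K·y = [3/32, -35/48]
P' = (I − K·H)·P̄ = [213/16 105/8; 105/8 167/12]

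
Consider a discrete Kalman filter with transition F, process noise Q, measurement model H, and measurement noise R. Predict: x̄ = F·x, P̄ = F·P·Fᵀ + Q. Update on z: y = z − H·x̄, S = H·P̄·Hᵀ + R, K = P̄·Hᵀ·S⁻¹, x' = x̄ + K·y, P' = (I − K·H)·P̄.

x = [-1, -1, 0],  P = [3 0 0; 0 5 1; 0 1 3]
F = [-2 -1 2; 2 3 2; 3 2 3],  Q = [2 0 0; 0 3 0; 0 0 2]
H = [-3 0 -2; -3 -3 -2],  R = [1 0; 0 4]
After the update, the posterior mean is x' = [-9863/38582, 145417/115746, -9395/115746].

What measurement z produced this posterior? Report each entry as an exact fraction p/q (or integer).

x̄ = F·x = [3, -5, -5]
P̄ = F·P·Fᵀ + Q = [27 -11 -9; -11 84 79; -9 79 88]
S = H·P̄·Hᵀ + R = [488 862; 862 1997]
K = P̄·Hᵀ·S⁻¹ = [-33317/77164 6611/38582; 75349/231492 -38113/115746; 35179/231492 -29965/115746]
x' − x̄ = [-125609/38582, 724147/115746, 569335/115746] = K·y
y = (KᵀK)⁻¹·Kᵀ·(x' − x̄) = [0, -19]
z = y + H·x̄ = [0, -19] + [1, 16] = [1, -3]

z = [1, -3]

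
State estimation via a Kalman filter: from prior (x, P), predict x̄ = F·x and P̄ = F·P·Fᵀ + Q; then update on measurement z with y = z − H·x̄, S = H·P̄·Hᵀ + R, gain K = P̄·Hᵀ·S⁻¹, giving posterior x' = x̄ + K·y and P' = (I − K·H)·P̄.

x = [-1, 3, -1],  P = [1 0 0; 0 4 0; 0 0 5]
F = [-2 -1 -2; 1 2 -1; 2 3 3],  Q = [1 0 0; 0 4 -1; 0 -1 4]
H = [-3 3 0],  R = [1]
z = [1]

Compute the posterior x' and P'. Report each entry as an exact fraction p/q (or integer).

x' = [857/248, 471/124, -23/31]
P' = [6815/496 3393/248 -1025/62; 3393/248 1703/124 -509/31; -1025/62 -509/31 995/31]

x̄ = F·x = [1, 6, 4]
P̄ = F·P·Fᵀ + Q = [29 0 -46; 0 26 10; -46 10 89]
y = z − H·x̄ = [-14]
S = H·P̄·Hᵀ + R = [496]
K = P̄·Hᵀ·S⁻¹ = [-87/496; 39/248; 21/62]
x' = x̄ + K·y = [857/248, 471/124, -23/31]
P' = (I − K·H)·P̄ = [6815/496 3393/248 -1025/62; 3393/248 1703/124 -509/31; -1025/62 -509/31 995/31]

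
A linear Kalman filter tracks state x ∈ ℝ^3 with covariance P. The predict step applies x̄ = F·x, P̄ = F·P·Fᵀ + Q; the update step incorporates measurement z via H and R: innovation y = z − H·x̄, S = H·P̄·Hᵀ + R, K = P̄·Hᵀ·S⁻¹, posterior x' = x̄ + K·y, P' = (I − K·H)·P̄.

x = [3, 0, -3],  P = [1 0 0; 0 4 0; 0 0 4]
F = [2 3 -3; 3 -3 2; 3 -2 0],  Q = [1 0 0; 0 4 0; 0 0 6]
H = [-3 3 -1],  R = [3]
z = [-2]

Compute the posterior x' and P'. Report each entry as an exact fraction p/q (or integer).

x̄ = F·x = [15, 3, 9]
P̄ = F·P·Fᵀ + Q = [77 -54 -18; -54 65 33; -18 33 31]
y = z − H·x̄ = [43]
S = H·P̄·Hᵀ + R = [1978]
K = P̄·Hᵀ·S⁻¹ = [-375/1978; 162/989; 61/989]
x' = x̄ + K·y = [315/46, 231/23, 268/23]
P' = (I − K·H)·P̄ = [11681/1978 7344/989 5073/989; 7344/989 11797/989 12873/989; 5073/989 12873/989 23217/989]

x' = [315/46, 231/23, 268/23]
P' = [11681/1978 7344/989 5073/989; 7344/989 11797/989 12873/989; 5073/989 12873/989 23217/989]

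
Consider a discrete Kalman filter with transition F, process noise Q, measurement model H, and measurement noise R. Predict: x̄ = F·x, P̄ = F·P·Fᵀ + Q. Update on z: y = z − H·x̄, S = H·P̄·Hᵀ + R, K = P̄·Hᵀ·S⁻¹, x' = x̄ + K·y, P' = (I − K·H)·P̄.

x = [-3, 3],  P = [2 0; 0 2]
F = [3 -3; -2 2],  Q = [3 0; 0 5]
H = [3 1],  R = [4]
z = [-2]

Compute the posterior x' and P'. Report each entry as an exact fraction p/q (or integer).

x̄ = F·x = [-18, 12]
P̄ = F·P·Fᵀ + Q = [39 -24; -24 21]
y = z − H·x̄ = [40]
S = H·P̄·Hᵀ + R = [232]
K = P̄·Hᵀ·S⁻¹ = [93/232; -51/232]
x' = x̄ + K·y = [-57/29, 93/29]
P' = (I − K·H)·P̄ = [399/232 -825/232; -825/232 2271/232]

x' = [-57/29, 93/29]
P' = [399/232 -825/232; -825/232 2271/232]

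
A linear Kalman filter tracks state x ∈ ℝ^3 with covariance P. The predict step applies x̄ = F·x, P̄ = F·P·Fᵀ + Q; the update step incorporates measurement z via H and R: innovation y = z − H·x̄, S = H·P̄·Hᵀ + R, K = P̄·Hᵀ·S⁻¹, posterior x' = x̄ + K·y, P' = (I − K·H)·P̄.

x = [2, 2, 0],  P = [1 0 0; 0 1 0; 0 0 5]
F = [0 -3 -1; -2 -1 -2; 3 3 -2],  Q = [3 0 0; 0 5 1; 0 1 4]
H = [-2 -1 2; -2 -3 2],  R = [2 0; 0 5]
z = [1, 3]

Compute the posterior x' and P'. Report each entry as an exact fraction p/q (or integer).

x' = [30859/29684, -6360/7421, 18735/14842]
P' = [214069/29684 2539/7421 109559/14842; 2539/7421 12038/7421 11936/7421; 109559/14842 11936/7421 66011/7421]

x̄ = F·x = [-6, -6, 12]
P̄ = F·P·Fᵀ + Q = [17 13 1; 13 30 12; 1 12 42]
y = z − H·x̄ = [-41, -51]
S = H·P̄·Hᵀ + R = [264 326; 326 515]
K = P̄·Hᵀ·S⁻¹ = [-29/29684 -2037/14842; 3378/7421 -3464/7421; 10527/14842 -2669/7421]
x' = x̄ + K·y = [30859/29684, -6360/7421, 18735/14842]
P' = (I − K·H)·P̄ = [214069/29684 2539/7421 109559/14842; 2539/7421 12038/7421 11936/7421; 109559/14842 11936/7421 66011/7421]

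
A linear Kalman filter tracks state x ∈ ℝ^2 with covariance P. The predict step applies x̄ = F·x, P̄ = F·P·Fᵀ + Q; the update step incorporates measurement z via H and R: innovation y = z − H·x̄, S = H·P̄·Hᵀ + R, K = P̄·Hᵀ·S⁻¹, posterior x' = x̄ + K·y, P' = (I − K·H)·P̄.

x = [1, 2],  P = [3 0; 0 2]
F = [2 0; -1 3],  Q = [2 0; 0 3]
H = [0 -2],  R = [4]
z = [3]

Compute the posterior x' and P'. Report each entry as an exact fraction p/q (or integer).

x̄ = F·x = [2, 5]
P̄ = F·P·Fᵀ + Q = [14 -6; -6 24]
y = z − H·x̄ = [13]
S = H·P̄·Hᵀ + R = [100]
K = P̄·Hᵀ·S⁻¹ = [3/25; -12/25]
x' = x̄ + K·y = [89/25, -31/25]
P' = (I − K·H)·P̄ = [314/25 -6/25; -6/25 24/25]

x' = [89/25, -31/25]
P' = [314/25 -6/25; -6/25 24/25]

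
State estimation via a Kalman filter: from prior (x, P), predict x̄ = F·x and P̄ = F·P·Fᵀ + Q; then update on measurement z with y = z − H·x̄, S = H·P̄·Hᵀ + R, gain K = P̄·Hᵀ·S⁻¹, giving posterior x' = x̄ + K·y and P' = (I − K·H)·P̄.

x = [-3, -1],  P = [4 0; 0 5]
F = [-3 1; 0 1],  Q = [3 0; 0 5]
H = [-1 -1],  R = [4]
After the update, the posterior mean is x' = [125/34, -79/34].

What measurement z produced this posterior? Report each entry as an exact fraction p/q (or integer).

x̄ = F·x = [8, -1]
P̄ = F·P·Fᵀ + Q = [44 5; 5 10]
S = H·P̄·Hᵀ + R = [68]
K = P̄·Hᵀ·S⁻¹ = [-49/68; -15/68]
x' − x̄ = [-147/34, -45/34] = K·y
y = (KᵀK)⁻¹·Kᵀ·(x' − x̄) = [6]
z = y + H·x̄ = [6] + [-7] = [-1]

z = [-1]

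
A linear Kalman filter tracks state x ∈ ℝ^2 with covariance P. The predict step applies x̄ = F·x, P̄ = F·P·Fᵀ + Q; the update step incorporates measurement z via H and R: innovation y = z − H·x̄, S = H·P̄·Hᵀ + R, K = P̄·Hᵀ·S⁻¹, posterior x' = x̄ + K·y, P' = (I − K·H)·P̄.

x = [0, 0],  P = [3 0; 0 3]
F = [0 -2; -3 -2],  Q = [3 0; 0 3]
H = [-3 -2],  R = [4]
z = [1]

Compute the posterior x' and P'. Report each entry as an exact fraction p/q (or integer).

x' = [-69/451, -120/451]
P' = [2004/451 -2868/451; -2868/451 4542/451]

x̄ = F·x = [0, 0]
P̄ = F·P·Fᵀ + Q = [15 12; 12 42]
y = z − H·x̄ = [1]
S = H·P̄·Hᵀ + R = [451]
K = P̄·Hᵀ·S⁻¹ = [-69/451; -120/451]
x' = x̄ + K·y = [-69/451, -120/451]
P' = (I − K·H)·P̄ = [2004/451 -2868/451; -2868/451 4542/451]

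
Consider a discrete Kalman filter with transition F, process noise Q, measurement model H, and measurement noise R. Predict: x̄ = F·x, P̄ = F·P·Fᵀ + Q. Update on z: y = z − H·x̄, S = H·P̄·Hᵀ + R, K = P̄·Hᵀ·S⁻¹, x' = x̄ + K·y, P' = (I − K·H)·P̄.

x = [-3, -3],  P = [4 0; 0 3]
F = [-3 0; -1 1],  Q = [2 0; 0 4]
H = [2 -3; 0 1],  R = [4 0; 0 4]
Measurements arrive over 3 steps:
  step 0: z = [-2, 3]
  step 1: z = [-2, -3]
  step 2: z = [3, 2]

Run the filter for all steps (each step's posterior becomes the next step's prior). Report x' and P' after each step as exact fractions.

step 0: x̄ = F·x = [9, 0]
step 0: P̄ = F·P·Fᵀ + Q = [38 12; 12 11]
step 0: y = z − H·x̄ = [-20, 3]
step 0: S = H·P̄·Hᵀ + R = [111 -9; -9 15]
step 0: K = P̄·Hᵀ·S⁻¹ = [59/132 47/44; -1/44 95/132]
step 0: x' = x̄ + K·y = [431/132, 115/44]
step 0: P' = (I − K·H)·P̄ = [241/33 47/11; 47/11 95/33]
step 1: x̄ = F·x = [-431/44, -43/66]
step 1: P̄ = F·P·Fᵀ + Q = [745/11 100/11; 100/11 62/11]
step 1: y = z − H·x̄ = [172/11, -155/66]
step 1: S = H·P̄·Hᵀ + R = [2382/11 14/11; 14/11 106/11]
step 1: K = P̄·Hᵀ·S⁻¹ = [2835/5734 5035/5734; 7/2867 1676/2867]
step 1: x' = x̄ + K·y = [-35494/8601, -11389/5734]
step 1: P' = (I − K·H)·P̄ = [17940/2867 10070/2867; 10070/2867 6704/2867]
step 2: x̄ = F·x = [35494/2867, 36821/17202]
step 2: P̄ = F·P·Fᵀ + Q = [167194/2867 23610/2867; 23610/2867 15972/2867]
step 2: y = z − H·x̄ = [-87953/5734, -2417/17202]
step 2: S = H·P̄·Hᵀ + R = [540672/2867 -696/2867; -696/2867 27440/2867]
step 2: K = P̄·Hᵀ·S⁻¹ = [158015/323412 94093/107804; -29/53902 15687/26951]
step 2: x' = x̄ + K·y = [256745/53902, 668485/323412]
step 2: P' = (I − K·H)·P̄ = [502426/80853 94093/26951; 94093/26951 62748/26951]

step 0: x' = [431/132, 115/44], P' = [241/33 47/11; 47/11 95/33]
step 1: x' = [-35494/8601, -11389/5734], P' = [17940/2867 10070/2867; 10070/2867 6704/2867]
step 2: x' = [256745/53902, 668485/323412], P' = [502426/80853 94093/26951; 94093/26951 62748/26951]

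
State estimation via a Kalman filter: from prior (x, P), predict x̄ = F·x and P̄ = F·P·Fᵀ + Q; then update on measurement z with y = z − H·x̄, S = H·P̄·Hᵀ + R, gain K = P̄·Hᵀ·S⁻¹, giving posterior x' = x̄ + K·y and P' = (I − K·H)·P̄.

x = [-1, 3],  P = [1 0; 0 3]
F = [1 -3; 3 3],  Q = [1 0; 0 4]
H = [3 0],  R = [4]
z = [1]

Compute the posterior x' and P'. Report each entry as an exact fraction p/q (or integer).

x' = [47/265, -642/265]
P' = [116/265 -96/265; -96/265 5416/265]

x̄ = F·x = [-10, 6]
P̄ = F·P·Fᵀ + Q = [29 -24; -24 40]
y = z − H·x̄ = [31]
S = H·P̄·Hᵀ + R = [265]
K = P̄·Hᵀ·S⁻¹ = [87/265; -72/265]
x' = x̄ + K·y = [47/265, -642/265]
P' = (I − K·H)·P̄ = [116/265 -96/265; -96/265 5416/265]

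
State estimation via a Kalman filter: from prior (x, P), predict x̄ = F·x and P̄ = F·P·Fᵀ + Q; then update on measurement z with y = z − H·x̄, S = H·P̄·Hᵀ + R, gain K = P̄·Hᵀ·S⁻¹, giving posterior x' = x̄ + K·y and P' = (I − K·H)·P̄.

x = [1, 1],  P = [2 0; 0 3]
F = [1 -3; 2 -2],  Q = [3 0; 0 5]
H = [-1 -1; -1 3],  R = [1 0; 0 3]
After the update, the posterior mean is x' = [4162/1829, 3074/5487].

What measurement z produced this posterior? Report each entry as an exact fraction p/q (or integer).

x̄ = F·x = [-2, 0]
P̄ = F·P·Fᵀ + Q = [32 22; 22 25]
S = H·P̄·Hᵀ + R = [102 -87; -87 128]
K = P̄·Hᵀ·S⁻¹ = [-1318/1829 -410/1829; -1405/5487 439/1829]
x' − x̄ = [7820/1829, 3074/5487] = K·y
y = (KᵀK)⁻¹·Kᵀ·(x' − x̄) = [-5, -3]
z = y + H·x̄ = [-5, -3] + [2, 2] = [-3, -1]

z = [-3, -1]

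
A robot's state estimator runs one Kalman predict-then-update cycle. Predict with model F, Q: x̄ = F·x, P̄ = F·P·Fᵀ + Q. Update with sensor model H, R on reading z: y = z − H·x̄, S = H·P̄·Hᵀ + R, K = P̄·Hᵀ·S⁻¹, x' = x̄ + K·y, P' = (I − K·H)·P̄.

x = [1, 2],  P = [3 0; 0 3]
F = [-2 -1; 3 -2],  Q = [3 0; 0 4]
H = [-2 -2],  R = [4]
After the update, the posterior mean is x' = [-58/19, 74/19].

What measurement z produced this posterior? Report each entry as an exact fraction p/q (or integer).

x̄ = F·x = [-4, -1]
P̄ = F·P·Fᵀ + Q = [18 -12; -12 43]
S = H·P̄·Hᵀ + R = [152]
K = P̄·Hᵀ·S⁻¹ = [-3/38; -31/76]
x' − x̄ = [18/19, 93/19] = K·y
y = (KᵀK)⁻¹·Kᵀ·(x' − x̄) = [-12]
z = y + H·x̄ = [-12] + [10] = [-2]

z = [-2]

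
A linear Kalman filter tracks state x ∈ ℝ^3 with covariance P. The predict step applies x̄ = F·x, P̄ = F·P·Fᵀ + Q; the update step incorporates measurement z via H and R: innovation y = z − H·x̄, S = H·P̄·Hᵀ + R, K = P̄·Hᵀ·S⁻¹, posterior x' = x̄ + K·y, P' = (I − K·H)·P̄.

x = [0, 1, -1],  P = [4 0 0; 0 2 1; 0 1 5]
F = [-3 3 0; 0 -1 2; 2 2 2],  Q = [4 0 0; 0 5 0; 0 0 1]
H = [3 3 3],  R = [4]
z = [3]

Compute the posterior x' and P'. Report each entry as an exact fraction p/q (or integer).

x' = [2373/713, -3909/1426, 585/1426]
P' = [29186/713 -9594/713 -19488/713; -9594/713 17669/1426 1683/1426; -19488/713 1683/1426 37553/1426]

x̄ = F·x = [3, -3, 0]
P̄ = F·P·Fᵀ + Q = [58 0 -6; 0 23 18; -6 18 53]
y = z − H·x̄ = [3]
S = H·P̄·Hᵀ + R = [1426]
K = P̄·Hᵀ·S⁻¹ = [78/713; 123/1426; 195/1426]
x' = x̄ + K·y = [2373/713, -3909/1426, 585/1426]
P' = (I − K·H)·P̄ = [29186/713 -9594/713 -19488/713; -9594/713 17669/1426 1683/1426; -19488/713 1683/1426 37553/1426]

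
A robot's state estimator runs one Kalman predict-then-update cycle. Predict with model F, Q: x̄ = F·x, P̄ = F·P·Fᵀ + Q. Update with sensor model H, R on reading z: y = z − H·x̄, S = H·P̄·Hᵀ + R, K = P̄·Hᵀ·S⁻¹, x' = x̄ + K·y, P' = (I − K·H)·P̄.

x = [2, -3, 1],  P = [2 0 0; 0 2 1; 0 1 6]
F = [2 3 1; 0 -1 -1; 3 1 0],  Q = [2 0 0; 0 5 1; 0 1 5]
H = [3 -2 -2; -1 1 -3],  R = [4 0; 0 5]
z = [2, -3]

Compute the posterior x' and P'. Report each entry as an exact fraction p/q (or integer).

x̄ = F·x = [-4, 2, 3]
P̄ = F·P·Fᵀ + Q = [40 -16 19; -16 15 -2; 19 -2 25]
y = z − H·x̄ = [24, 0]
S = H·P̄·Hᵀ + R = [472 -221; -221 443]
K = P̄·Hᵀ·S⁻¹ = [25529/160255 -28142/160255; -4921/32051 222/32051; -16343/160255 -42881/160255]
x' = x̄ + K·y = [-28324/160255, -54002/32051, 88533/160255]
P' = (I − K·H)·P̄ = [319848/160255 73264/32051 62394/160255; 73264/32051 108397/32051 11341/32051; 62394/160255 11341/32051 69572/160255]

x' = [-28324/160255, -54002/32051, 88533/160255]
P' = [319848/160255 73264/32051 62394/160255; 73264/32051 108397/32051 11341/32051; 62394/160255 11341/32051 69572/160255]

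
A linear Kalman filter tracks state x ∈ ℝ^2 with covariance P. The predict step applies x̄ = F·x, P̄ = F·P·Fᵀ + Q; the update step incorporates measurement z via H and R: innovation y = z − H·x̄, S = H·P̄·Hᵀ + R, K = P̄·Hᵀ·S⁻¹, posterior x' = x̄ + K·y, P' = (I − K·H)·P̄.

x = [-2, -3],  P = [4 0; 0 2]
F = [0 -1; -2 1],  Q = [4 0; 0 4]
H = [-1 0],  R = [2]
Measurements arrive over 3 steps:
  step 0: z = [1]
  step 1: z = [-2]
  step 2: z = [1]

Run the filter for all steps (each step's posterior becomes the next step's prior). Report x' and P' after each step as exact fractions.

step 0: x̄ = F·x = [3, 1]
step 0: P̄ = F·P·Fᵀ + Q = [6 -2; -2 22]
step 0: y = z − H·x̄ = [4]
step 0: S = H·P̄·Hᵀ + R = [8]
step 0: K = P̄·Hᵀ·S⁻¹ = [-3/4; 1/4]
step 0: x' = x̄ + K·y = [0, 2]
step 0: P' = (I − K·H)·P̄ = [3/2 -1/2; -1/2 43/2]
step 1: x̄ = F·x = [-2, 2]
step 1: P̄ = F·P·Fᵀ + Q = [51/2 -45/2; -45/2 67/2]
step 1: y = z − H·x̄ = [-4]
step 1: S = H·P̄·Hᵀ + R = [55/2]
step 1: K = P̄·Hᵀ·S⁻¹ = [-51/55; 9/11]
step 1: x' = x̄ + K·y = [94/55, -14/11]
step 1: P' = (I − K·H)·P̄ = [102/55 -18/11; -18/11 166/11]
step 2: x̄ = F·x = [14/11, -258/55]
step 2: P̄ = F·P·Fᵀ + Q = [210/11 -202/11; -202/11 1818/55]
step 2: y = z − H·x̄ = [25/11]
step 2: S = H·P̄·Hᵀ + R = [232/11]
step 2: K = P̄·Hᵀ·S⁻¹ = [-105/116; 101/116]
step 2: x' = x̄ + K·y = [-91/116, -1573/580]
step 2: P' = (I − K·H)·P̄ = [105/58 -101/58; -101/58 4949/290]

step 0: x' = [0, 2], P' = [3/2 -1/2; -1/2 43/2]
step 1: x' = [94/55, -14/11], P' = [102/55 -18/11; -18/11 166/11]
step 2: x' = [-91/116, -1573/580], P' = [105/58 -101/58; -101/58 4949/290]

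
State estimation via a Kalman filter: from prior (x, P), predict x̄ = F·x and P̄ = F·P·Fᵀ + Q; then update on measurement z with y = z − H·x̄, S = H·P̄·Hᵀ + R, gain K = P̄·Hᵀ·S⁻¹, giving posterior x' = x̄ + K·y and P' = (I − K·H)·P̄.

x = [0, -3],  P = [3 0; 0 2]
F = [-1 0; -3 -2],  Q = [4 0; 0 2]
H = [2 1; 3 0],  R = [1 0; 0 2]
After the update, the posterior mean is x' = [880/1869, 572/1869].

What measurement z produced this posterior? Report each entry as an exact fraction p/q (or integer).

x̄ = F·x = [0, 6]
P̄ = F·P·Fᵀ + Q = [7 9; 9 37]
S = H·P̄·Hᵀ + R = [102 69; 69 65]
K = P̄·Hᵀ·S⁻¹ = [46/1869 185/623; 1712/1869 -347/623]
x' − x̄ = [880/1869, -10642/1869] = K·y
y = (KᵀK)⁻¹·Kᵀ·(x' − x̄) = [-5, 2]
z = y + H·x̄ = [-5, 2] + [6, 0] = [1, 2]

z = [1, 2]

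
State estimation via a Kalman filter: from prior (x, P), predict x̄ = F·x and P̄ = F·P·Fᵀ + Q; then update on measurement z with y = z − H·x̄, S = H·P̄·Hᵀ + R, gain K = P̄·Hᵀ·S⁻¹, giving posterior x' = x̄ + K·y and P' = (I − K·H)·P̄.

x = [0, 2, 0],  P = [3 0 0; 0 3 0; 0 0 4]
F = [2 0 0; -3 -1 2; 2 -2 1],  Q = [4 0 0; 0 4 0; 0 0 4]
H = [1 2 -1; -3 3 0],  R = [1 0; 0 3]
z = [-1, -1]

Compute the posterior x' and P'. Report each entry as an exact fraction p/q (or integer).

x' = [-12062/10111, -15832/10111, -34512/10111]
P' = [31620/10111 29650/10111 88708/10111; 29650/10111 30994/10111 89308/10111; 88708/10111 89308/10111 270256/10111]

x̄ = F·x = [0, -2, -4]
P̄ = F·P·Fᵀ + Q = [16 -18 12; -18 50 -4; 12 -4 32]
y = z − H·x̄ = [-1, 5]
S = H·P̄·Hᵀ + R = [169 354; 354 921]
K = P̄·Hᵀ·S⁻¹ = [2212/10111 -1970/10111; 2330/10111 1344/10111; -2932/10111 600/10111]
x' = x̄ + K·y = [-12062/10111, -15832/10111, -34512/10111]
P' = (I − K·H)·P̄ = [31620/10111 29650/10111 88708/10111; 29650/10111 30994/10111 89308/10111; 88708/10111 89308/10111 270256/10111]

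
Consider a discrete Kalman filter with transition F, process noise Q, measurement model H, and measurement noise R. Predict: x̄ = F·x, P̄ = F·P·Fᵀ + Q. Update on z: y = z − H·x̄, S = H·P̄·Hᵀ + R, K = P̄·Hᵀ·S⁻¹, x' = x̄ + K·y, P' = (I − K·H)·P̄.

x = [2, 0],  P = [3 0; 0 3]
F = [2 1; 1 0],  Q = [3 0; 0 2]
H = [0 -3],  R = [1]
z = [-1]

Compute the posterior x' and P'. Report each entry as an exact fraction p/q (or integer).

x̄ = F·x = [4, 2]
P̄ = F·P·Fᵀ + Q = [18 6; 6 5]
y = z − H·x̄ = [5]
S = H·P̄·Hᵀ + R = [46]
K = P̄·Hᵀ·S⁻¹ = [-9/23; -15/46]
x' = x̄ + K·y = [47/23, 17/46]
P' = (I − K·H)·P̄ = [252/23 3/23; 3/23 5/46]

x' = [47/23, 17/46]
P' = [252/23 3/23; 3/23 5/46]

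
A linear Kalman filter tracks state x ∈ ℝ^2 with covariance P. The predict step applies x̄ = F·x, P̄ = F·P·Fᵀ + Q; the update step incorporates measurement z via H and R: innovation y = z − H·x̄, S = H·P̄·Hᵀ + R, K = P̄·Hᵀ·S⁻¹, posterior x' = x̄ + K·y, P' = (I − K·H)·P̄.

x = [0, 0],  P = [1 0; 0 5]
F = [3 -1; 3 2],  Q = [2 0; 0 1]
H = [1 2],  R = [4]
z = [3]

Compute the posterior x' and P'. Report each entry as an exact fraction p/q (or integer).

x̄ = F·x = [0, 0]
P̄ = F·P·Fᵀ + Q = [16 -1; -1 30]
y = z − H·x̄ = [3]
S = H·P̄·Hᵀ + R = [136]
K = P̄·Hᵀ·S⁻¹ = [7/68; 59/136]
x' = x̄ + K·y = [21/68, 177/136]
P' = (I − K·H)·P̄ = [495/34 -481/68; -481/68 599/136]

x' = [21/68, 177/136]
P' = [495/34 -481/68; -481/68 599/136]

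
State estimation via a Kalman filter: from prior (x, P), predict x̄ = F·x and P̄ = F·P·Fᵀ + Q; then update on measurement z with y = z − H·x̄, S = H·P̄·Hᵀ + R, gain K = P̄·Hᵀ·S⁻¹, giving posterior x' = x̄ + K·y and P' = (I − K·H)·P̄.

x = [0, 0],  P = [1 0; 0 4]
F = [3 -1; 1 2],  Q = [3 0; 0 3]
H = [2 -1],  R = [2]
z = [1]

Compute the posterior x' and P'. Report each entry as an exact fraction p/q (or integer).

x̄ = F·x = [0, 0]
P̄ = F·P·Fᵀ + Q = [16 -5; -5 20]
y = z − H·x̄ = [1]
S = H·P̄·Hᵀ + R = [106]
K = P̄·Hᵀ·S⁻¹ = [37/106; -15/53]
x' = x̄ + K·y = [37/106, -15/53]
P' = (I − K·H)·P̄ = [327/106 290/53; 290/53 610/53]

x' = [37/106, -15/53]
P' = [327/106 290/53; 290/53 610/53]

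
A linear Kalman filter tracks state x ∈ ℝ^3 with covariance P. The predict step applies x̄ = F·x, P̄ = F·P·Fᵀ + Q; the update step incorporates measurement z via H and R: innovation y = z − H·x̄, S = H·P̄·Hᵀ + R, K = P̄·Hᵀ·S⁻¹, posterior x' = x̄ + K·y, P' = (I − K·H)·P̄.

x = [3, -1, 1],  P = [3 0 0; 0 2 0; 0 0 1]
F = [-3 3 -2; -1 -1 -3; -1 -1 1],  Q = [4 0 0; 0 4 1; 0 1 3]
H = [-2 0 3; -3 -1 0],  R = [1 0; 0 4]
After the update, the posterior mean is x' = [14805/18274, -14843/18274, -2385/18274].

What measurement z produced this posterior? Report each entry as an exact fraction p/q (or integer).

x̄ = F·x = [-14, -5, -1]
P̄ = F·P·Fᵀ + Q = [53 9 1; 9 18 3; 1 3 9]
S = H·P̄·Hᵀ + R = [282 318; 318 553]
K = P̄·Hᵀ·S⁻¹ = [-3535/54822 -2437/9137; 3111/18274 -1638/9137; 15733/54822 -1607/9137]
x' − x̄ = [270641/18274, 76527/18274, 15889/18274] = K·y
y = (KᵀK)⁻¹·Kᵀ·(x' − x̄) = [-27, -49]
z = y + H·x̄ = [-27, -49] + [25, 47] = [-2, -2]

z = [-2, -2]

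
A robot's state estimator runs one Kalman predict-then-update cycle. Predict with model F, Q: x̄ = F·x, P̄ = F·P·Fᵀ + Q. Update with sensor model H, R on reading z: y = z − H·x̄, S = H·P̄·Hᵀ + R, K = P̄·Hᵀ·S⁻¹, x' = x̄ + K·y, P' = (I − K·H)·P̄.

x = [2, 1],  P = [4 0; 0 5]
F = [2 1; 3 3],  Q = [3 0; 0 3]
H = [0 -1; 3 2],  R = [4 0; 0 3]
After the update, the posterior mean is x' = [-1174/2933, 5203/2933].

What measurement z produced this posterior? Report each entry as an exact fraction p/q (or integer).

x̄ = F·x = [5, 9]
P̄ = F·P·Fᵀ + Q = [24 39; 39 84]
S = H·P̄·Hᵀ + R = [88 -285; -285 1023]
K = P̄·Hᵀ·S⁻¹ = [951/2933 695/2933; -1569/2933 380/2933]
x' − x̄ = [-15839/2933, -21194/2933] = K·y
y = (KᵀK)⁻¹·Kᵀ·(x' − x̄) = [6, -31]
z = y + H·x̄ = [6, -31] + [-9, 33] = [-3, 2]

z = [-3, 2]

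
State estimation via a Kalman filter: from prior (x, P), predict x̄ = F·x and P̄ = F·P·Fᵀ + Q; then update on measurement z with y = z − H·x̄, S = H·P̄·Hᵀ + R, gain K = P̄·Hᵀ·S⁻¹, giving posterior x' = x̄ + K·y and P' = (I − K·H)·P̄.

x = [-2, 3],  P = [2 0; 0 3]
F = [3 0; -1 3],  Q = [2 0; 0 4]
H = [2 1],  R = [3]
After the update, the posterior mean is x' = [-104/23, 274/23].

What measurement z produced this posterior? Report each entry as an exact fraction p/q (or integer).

z = [3]

x̄ = F·x = [-6, 11]
P̄ = F·P·Fᵀ + Q = [20 -6; -6 33]
S = H·P̄·Hᵀ + R = [92]
K = P̄·Hᵀ·S⁻¹ = [17/46; 21/92]
x' − x̄ = [34/23, 21/23] = K·y
y = (KᵀK)⁻¹·Kᵀ·(x' − x̄) = [4]
z = y + H·x̄ = [4] + [-1] = [3]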